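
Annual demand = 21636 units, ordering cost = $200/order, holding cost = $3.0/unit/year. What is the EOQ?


Formula: EOQ = sqrt(2 * D * S / H)
Numerator: 2 * 21636 * 200 = 8654400
2DS/H = 8654400 / 3.0 = 2884800.0
EOQ = sqrt(2884800.0) = 1698.5 units

1698.5 units


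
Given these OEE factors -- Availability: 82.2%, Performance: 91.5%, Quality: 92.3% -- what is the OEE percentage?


Formula: OEE = Availability * Performance * Quality / 10000
A * P = 82.2% * 91.5% / 100 = 75.21%
OEE = 75.21% * 92.3% / 100 = 69.4%

69.4%


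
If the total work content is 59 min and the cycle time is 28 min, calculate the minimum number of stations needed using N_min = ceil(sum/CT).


Formula: N_min = ceil(Sum of Task Times / Cycle Time)
N_min = ceil(59 min / 28 min) = ceil(2.1071)
N_min = 3 stations

3


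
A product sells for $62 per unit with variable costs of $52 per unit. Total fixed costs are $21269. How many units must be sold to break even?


Formula: BEQ = Fixed Costs / (Price - Variable Cost)
Contribution margin = $62 - $52 = $10/unit
BEQ = ceil($21269 / $10/unit) = ceil(2126.9) = 2127 units

2127 units


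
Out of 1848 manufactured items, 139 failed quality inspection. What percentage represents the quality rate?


Formula: Quality Rate = Good Pieces / Total Pieces * 100
Good pieces = 1848 - 139 = 1709
QR = 1709 / 1848 * 100 = 92.5%

92.5%


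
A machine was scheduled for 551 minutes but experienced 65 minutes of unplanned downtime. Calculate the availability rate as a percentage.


Formula: Availability = (Planned Time - Downtime) / Planned Time * 100
Uptime = 551 - 65 = 486 min
Availability = 486 / 551 * 100 = 88.2%

88.2%


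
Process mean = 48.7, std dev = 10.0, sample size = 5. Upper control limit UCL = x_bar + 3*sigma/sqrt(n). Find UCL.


UCL = 48.7 + 3 * 10.0 / sqrt(5)

62.12


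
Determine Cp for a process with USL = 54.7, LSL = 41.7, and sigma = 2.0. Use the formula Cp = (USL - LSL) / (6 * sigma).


Cp = (54.7 - 41.7) / (6 * 2.0)

1.08


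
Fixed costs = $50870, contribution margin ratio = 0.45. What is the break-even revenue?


Formula: BER = Fixed Costs / Contribution Margin Ratio
BER = $50870 / 0.45
BER = $113044.44 (to the nearest cent)

$113044.44


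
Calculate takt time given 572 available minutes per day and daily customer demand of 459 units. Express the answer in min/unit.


Formula: Takt Time = Available Production Time / Customer Demand
Takt = 572 min/day / 459 units/day
Takt = 1.25 min/unit

1.25 min/unit


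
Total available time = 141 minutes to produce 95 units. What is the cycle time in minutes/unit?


Formula: CT = Available Time / Number of Units
CT = 141 min / 95 units
CT = 1.48 min/unit

1.48 min/unit


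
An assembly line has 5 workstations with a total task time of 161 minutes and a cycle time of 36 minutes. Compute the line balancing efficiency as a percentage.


Formula: Efficiency = Sum of Task Times / (N_stations * CT) * 100
Total station capacity = 5 stations * 36 min = 180 min
Efficiency = 161 / 180 * 100 = 89.4%

89.4%


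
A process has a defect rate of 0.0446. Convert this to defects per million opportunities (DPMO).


DPMO = defect_rate * 1000000 = 0.0446 * 1000000

44600


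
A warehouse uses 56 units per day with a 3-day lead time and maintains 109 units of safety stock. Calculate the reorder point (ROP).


Formula: ROP = (Daily Demand * Lead Time) + Safety Stock
Demand during lead time = 56 * 3 = 168 units
ROP = 168 + 109 = 277 units

277 units


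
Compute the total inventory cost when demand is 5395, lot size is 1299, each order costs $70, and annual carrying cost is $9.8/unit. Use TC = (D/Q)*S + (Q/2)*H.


TC = 5395/1299 * 70 + 1299/2 * 9.8

$6655.82


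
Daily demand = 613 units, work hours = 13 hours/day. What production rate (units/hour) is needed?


Formula: Production Rate = Daily Demand / Available Hours
Rate = 613 units/day / 13 hours/day
Rate = 47.2 units/hour

47.2 units/hour


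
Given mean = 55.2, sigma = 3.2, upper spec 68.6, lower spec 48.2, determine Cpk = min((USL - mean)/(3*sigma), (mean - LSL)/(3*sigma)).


Cpu = (68.6 - 55.2) / (3 * 3.2) = 1.4
Cpl = (55.2 - 48.2) / (3 * 3.2) = 0.73
Cpk = min(1.4, 0.73) = 0.73

0.73


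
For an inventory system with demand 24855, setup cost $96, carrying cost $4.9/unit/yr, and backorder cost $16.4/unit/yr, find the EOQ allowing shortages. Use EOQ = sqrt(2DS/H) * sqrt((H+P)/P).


Formula: EOQ* = sqrt(2DS/H) * sqrt((H+P)/P)
Base EOQ = sqrt(2*24855*96/4.9) = 986.87 units
Correction = sqrt((4.9+16.4)/16.4) = 1.13964
EOQ* = 986.87 * 1.13964 = 1124.7 units

1124.7 units


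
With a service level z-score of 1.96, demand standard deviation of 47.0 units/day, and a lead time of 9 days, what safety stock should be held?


Formula: SS = z * sigma_d * sqrt(LT)
sqrt(LT) = sqrt(9) = 3.0
SS = 1.96 * 47.0 * 3.0
SS = 276.4 units

276.4 units


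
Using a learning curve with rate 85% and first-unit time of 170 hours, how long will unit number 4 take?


Formula: T_n = T_1 * (learning_rate)^(log2(n)) where learning_rate = rate/100
Doublings = log2(4) = 2
T_n = 170 * 0.85^2
T_n = 170 * 0.7225 = 122.8 hours

122.8 hours


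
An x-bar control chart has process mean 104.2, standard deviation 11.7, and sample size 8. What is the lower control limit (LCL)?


LCL = 104.2 - 3 * 11.7 / sqrt(8)

91.79


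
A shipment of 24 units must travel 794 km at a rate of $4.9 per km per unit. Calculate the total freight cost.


TC = dist * cost * units = 794 * 4.9 * 24 = $93374.40

$93374.40


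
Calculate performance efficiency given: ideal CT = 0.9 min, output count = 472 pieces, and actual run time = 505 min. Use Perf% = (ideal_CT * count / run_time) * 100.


Formula: Performance = (Ideal CT * Total Count) / Run Time * 100
Ideal output time = 0.9 * 472 = 424.8 min
Performance = 424.8 / 505 * 100 = 84.1%

84.1%


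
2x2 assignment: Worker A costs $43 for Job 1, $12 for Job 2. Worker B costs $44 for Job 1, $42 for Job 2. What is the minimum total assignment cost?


Option 1: A->1 + B->2 = $43 + $42 = $85
Option 2: A->2 + B->1 = $12 + $44 = $56
Min cost = min($85, $56) = $56

$56


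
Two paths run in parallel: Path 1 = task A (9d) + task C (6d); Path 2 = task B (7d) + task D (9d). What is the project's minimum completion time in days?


Path 1 = 9 + 6 = 15 days
Path 2 = 7 + 9 = 16 days
Duration = max(15, 16) = 16 days

16 days


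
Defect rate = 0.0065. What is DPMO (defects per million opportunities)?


DPMO = defect_rate * 1000000 = 0.0065 * 1000000

6500


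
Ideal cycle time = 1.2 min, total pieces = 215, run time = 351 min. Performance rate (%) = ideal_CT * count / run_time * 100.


Formula: Performance = (Ideal CT * Total Count) / Run Time * 100
Ideal output time = 1.2 * 215 = 258.0 min
Performance = 258.0 / 351 * 100 = 73.5%

73.5%


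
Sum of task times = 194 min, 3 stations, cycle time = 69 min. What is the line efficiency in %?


Formula: Efficiency = Sum of Task Times / (N_stations * CT) * 100
Total station capacity = 3 stations * 69 min = 207 min
Efficiency = 194 / 207 * 100 = 93.7%

93.7%


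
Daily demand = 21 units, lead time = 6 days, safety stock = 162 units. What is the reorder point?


Formula: ROP = (Daily Demand * Lead Time) + Safety Stock
Demand during lead time = 21 * 6 = 126 units
ROP = 126 + 162 = 288 units

288 units


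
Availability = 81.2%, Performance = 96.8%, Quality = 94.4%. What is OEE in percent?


Formula: OEE = Availability * Performance * Quality / 10000
A * P = 81.2% * 96.8% / 100 = 78.6%
OEE = 78.6% * 94.4% / 100 = 74.2%

74.2%


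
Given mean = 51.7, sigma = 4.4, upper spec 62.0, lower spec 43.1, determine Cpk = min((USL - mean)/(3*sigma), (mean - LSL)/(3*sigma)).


Cpu = (62.0 - 51.7) / (3 * 4.4) = 0.78
Cpl = (51.7 - 43.1) / (3 * 4.4) = 0.65
Cpk = min(0.78, 0.65) = 0.65

0.65


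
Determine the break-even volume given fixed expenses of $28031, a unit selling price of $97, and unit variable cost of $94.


Formula: BEQ = Fixed Costs / (Price - Variable Cost)
Contribution margin = $97 - $94 = $3/unit
BEQ = ceil($28031 / $3/unit) = ceil(9343.67) = 9344 units

9344 units


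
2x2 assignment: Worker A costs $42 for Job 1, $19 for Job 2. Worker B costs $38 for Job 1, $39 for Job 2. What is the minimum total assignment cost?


Option 1: A->1 + B->2 = $42 + $39 = $81
Option 2: A->2 + B->1 = $19 + $38 = $57
Min cost = min($81, $57) = $57

$57


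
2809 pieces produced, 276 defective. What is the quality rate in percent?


Formula: Quality Rate = Good Pieces / Total Pieces * 100
Good pieces = 2809 - 276 = 2533
QR = 2533 / 2809 * 100 = 90.2%

90.2%


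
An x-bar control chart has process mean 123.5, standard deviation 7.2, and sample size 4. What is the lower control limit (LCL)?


LCL = 123.5 - 3 * 7.2 / sqrt(4)

112.7


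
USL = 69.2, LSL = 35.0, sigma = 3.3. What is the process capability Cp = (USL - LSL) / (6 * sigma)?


Cp = (69.2 - 35.0) / (6 * 3.3)

1.73


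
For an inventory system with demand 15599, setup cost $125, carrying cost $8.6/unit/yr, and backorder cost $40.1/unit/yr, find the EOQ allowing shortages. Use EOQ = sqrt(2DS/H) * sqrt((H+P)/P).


Formula: EOQ* = sqrt(2DS/H) * sqrt((H+P)/P)
Base EOQ = sqrt(2*15599*125/8.6) = 673.39 units
Correction = sqrt((8.6+40.1)/40.1) = 1.10203
EOQ* = 673.39 * 1.10203 = 742.1 units

742.1 units


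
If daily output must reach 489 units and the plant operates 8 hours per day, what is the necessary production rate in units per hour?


Formula: Production Rate = Daily Demand / Available Hours
Rate = 489 units/day / 8 hours/day
Rate = 61.1 units/hour

61.1 units/hour


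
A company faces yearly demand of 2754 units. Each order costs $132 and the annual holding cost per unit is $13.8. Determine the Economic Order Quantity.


Formula: EOQ = sqrt(2 * D * S / H)
Numerator: 2 * 2754 * 132 = 727056
2DS/H = 727056 / 13.8 = 52685.2
EOQ = sqrt(52685.2) = 229.5 units

229.5 units


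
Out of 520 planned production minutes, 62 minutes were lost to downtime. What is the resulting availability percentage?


Formula: Availability = (Planned Time - Downtime) / Planned Time * 100
Uptime = 520 - 62 = 458 min
Availability = 458 / 520 * 100 = 88.1%

88.1%


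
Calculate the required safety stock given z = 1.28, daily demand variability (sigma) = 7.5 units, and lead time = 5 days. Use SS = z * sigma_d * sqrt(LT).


Formula: SS = z * sigma_d * sqrt(LT)
sqrt(LT) = sqrt(5) = 2.2361
SS = 1.28 * 7.5 * 2.2361
SS = 21.5 units

21.5 units


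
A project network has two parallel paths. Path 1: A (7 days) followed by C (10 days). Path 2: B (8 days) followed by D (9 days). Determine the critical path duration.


Path 1 = 7 + 10 = 17 days
Path 2 = 8 + 9 = 17 days
Duration = max(17, 17) = 17 days

17 days


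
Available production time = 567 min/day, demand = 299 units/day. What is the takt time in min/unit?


Formula: Takt Time = Available Production Time / Customer Demand
Takt = 567 min/day / 299 units/day
Takt = 1.9 min/unit

1.9 min/unit


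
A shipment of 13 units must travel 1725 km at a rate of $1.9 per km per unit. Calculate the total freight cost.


TC = dist * cost * units = 1725 * 1.9 * 13 = $42607.50

$42607.50


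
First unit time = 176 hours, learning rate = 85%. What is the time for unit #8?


Formula: T_n = T_1 * (learning_rate)^(log2(n)) where learning_rate = rate/100
Doublings = log2(8) = 3
T_n = 176 * 0.85^3
T_n = 176 * 0.6141 = 108.1 hours

108.1 hours


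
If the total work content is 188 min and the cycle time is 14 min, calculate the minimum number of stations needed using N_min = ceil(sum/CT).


Formula: N_min = ceil(Sum of Task Times / Cycle Time)
N_min = ceil(188 min / 14 min) = ceil(13.4286)
N_min = 14 stations

14


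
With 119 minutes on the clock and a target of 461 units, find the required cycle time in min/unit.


Formula: CT = Available Time / Number of Units
CT = 119 min / 461 units
CT = 0.26 min/unit

0.26 min/unit


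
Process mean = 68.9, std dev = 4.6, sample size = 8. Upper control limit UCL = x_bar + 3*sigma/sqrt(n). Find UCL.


UCL = 68.9 + 3 * 4.6 / sqrt(8)

73.78


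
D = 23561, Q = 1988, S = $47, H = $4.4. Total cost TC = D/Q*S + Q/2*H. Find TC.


TC = 23561/1988 * 47 + 1988/2 * 4.4

$4930.63


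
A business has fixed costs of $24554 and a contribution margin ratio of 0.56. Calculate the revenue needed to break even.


Formula: BER = Fixed Costs / Contribution Margin Ratio
BER = $24554 / 0.56
BER = $43846.43 (to the nearest cent)

$43846.43


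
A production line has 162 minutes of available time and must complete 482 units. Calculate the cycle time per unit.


Formula: CT = Available Time / Number of Units
CT = 162 min / 482 units
CT = 0.34 min/unit

0.34 min/unit


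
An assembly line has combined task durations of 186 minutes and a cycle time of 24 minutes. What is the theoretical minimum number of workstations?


Formula: N_min = ceil(Sum of Task Times / Cycle Time)
N_min = ceil(186 min / 24 min) = ceil(7.75)
N_min = 8 stations

8


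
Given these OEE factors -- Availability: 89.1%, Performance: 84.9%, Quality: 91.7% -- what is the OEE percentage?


Formula: OEE = Availability * Performance * Quality / 10000
A * P = 89.1% * 84.9% / 100 = 75.65%
OEE = 75.65% * 91.7% / 100 = 69.4%

69.4%


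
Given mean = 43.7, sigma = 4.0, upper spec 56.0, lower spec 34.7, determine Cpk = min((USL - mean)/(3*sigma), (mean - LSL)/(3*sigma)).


Cpu = (56.0 - 43.7) / (3 * 4.0) = 1.03
Cpl = (43.7 - 34.7) / (3 * 4.0) = 0.75
Cpk = min(1.03, 0.75) = 0.75

0.75


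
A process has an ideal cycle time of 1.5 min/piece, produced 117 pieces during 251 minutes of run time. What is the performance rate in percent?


Formula: Performance = (Ideal CT * Total Count) / Run Time * 100
Ideal output time = 1.5 * 117 = 175.5 min
Performance = 175.5 / 251 * 100 = 69.9%

69.9%


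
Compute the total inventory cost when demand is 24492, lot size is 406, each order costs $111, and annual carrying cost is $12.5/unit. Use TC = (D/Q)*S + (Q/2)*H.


TC = 24492/406 * 111 + 406/2 * 12.5

$9233.59


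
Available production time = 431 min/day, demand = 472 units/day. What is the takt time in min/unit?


Formula: Takt Time = Available Production Time / Customer Demand
Takt = 431 min/day / 472 units/day
Takt = 0.91 min/unit

0.91 min/unit


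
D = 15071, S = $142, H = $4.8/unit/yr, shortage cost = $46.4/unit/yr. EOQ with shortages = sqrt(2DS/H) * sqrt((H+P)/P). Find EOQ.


Formula: EOQ* = sqrt(2DS/H) * sqrt((H+P)/P)
Base EOQ = sqrt(2*15071*142/4.8) = 944.3 units
Correction = sqrt((4.8+46.4)/46.4) = 1.05045
EOQ* = 944.3 * 1.05045 = 991.9 units

991.9 units


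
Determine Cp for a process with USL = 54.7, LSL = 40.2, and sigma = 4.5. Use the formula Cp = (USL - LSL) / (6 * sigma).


Cp = (54.7 - 40.2) / (6 * 4.5)

0.54


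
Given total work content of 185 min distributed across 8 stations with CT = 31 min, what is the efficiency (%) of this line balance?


Formula: Efficiency = Sum of Task Times / (N_stations * CT) * 100
Total station capacity = 8 stations * 31 min = 248 min
Efficiency = 185 / 248 * 100 = 74.6%

74.6%


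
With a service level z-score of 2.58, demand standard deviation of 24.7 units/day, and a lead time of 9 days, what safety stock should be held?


Formula: SS = z * sigma_d * sqrt(LT)
sqrt(LT) = sqrt(9) = 3.0
SS = 2.58 * 24.7 * 3.0
SS = 191.2 units

191.2 units


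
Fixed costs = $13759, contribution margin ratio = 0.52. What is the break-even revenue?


Formula: BER = Fixed Costs / Contribution Margin Ratio
BER = $13759 / 0.52
BER = $26459.62 (to the nearest cent)

$26459.62


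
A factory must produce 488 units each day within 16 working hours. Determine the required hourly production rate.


Formula: Production Rate = Daily Demand / Available Hours
Rate = 488 units/day / 16 hours/day
Rate = 30.5 units/hour

30.5 units/hour


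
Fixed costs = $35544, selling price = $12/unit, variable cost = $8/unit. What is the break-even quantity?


Formula: BEQ = Fixed Costs / (Price - Variable Cost)
Contribution margin = $12 - $8 = $4/unit
BEQ = ceil($35544 / $4/unit) = ceil(8886.0) = 8886 units

8886 units


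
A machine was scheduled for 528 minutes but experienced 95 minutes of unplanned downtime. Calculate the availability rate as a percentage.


Formula: Availability = (Planned Time - Downtime) / Planned Time * 100
Uptime = 528 - 95 = 433 min
Availability = 433 / 528 * 100 = 82.0%

82.0%


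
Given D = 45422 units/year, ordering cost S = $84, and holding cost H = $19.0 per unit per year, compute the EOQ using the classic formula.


Formula: EOQ = sqrt(2 * D * S / H)
Numerator: 2 * 45422 * 84 = 7630896
2DS/H = 7630896 / 19.0 = 401626.1
EOQ = sqrt(401626.1) = 633.7 units

633.7 units


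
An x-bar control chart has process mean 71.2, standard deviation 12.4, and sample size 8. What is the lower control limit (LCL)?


LCL = 71.2 - 3 * 12.4 / sqrt(8)

58.05


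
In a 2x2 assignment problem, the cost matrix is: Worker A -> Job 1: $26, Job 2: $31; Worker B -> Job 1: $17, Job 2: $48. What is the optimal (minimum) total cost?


Option 1: A->1 + B->2 = $26 + $48 = $74
Option 2: A->2 + B->1 = $31 + $17 = $48
Min cost = min($74, $48) = $48

$48


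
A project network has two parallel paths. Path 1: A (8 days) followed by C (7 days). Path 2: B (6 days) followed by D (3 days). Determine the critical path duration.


Path 1 = 8 + 7 = 15 days
Path 2 = 6 + 3 = 9 days
Duration = max(15, 9) = 15 days

15 days


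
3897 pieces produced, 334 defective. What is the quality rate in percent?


Formula: Quality Rate = Good Pieces / Total Pieces * 100
Good pieces = 3897 - 334 = 3563
QR = 3563 / 3897 * 100 = 91.4%

91.4%


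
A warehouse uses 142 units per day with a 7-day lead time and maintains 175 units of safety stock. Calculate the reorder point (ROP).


Formula: ROP = (Daily Demand * Lead Time) + Safety Stock
Demand during lead time = 142 * 7 = 994 units
ROP = 994 + 175 = 1169 units

1169 units


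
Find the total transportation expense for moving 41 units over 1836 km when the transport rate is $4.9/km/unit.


TC = dist * cost * units = 1836 * 4.9 * 41 = $368852.40

$368852.40


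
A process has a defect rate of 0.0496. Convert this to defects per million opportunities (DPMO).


DPMO = defect_rate * 1000000 = 0.0496 * 1000000

49600


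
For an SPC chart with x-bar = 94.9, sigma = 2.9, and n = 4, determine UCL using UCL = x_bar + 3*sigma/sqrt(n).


UCL = 94.9 + 3 * 2.9 / sqrt(4)

99.25


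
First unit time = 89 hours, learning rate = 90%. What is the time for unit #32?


Formula: T_n = T_1 * (learning_rate)^(log2(n)) where learning_rate = rate/100
Doublings = log2(32) = 5
T_n = 89 * 0.9^5
T_n = 89 * 0.5905 = 52.6 hours

52.6 hours


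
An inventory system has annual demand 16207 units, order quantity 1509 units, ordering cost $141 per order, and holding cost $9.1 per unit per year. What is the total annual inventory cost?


TC = 16207/1509 * 141 + 1509/2 * 9.1

$8380.32


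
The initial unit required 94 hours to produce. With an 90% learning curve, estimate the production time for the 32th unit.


Formula: T_n = T_1 * (learning_rate)^(log2(n)) where learning_rate = rate/100
Doublings = log2(32) = 5
T_n = 94 * 0.9^5
T_n = 94 * 0.5905 = 55.5 hours

55.5 hours


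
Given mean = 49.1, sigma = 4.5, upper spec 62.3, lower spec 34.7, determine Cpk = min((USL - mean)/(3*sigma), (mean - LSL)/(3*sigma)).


Cpu = (62.3 - 49.1) / (3 * 4.5) = 0.98
Cpl = (49.1 - 34.7) / (3 * 4.5) = 1.07
Cpk = min(0.98, 1.07) = 0.98

0.98


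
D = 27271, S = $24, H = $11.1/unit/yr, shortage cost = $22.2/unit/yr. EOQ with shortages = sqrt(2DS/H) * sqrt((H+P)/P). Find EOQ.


Formula: EOQ* = sqrt(2DS/H) * sqrt((H+P)/P)
Base EOQ = sqrt(2*27271*24/11.1) = 343.41 units
Correction = sqrt((11.1+22.2)/22.2) = 1.22474
EOQ* = 343.41 * 1.22474 = 420.6 units

420.6 units


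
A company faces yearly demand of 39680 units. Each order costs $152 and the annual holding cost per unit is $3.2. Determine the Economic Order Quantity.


Formula: EOQ = sqrt(2 * D * S / H)
Numerator: 2 * 39680 * 152 = 12062720
2DS/H = 12062720 / 3.2 = 3769600.0
EOQ = sqrt(3769600.0) = 1941.5 units

1941.5 units


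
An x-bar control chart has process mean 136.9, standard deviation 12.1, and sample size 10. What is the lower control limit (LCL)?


LCL = 136.9 - 3 * 12.1 / sqrt(10)

125.42


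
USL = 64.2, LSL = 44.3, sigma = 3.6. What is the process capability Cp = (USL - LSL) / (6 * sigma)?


Cp = (64.2 - 44.3) / (6 * 3.6)

0.92


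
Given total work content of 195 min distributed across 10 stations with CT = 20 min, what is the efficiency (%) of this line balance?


Formula: Efficiency = Sum of Task Times / (N_stations * CT) * 100
Total station capacity = 10 stations * 20 min = 200 min
Efficiency = 195 / 200 * 100 = 97.5%

97.5%


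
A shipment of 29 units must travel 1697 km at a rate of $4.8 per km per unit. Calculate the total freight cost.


TC = dist * cost * units = 1697 * 4.8 * 29 = $236222.40

$236222.40


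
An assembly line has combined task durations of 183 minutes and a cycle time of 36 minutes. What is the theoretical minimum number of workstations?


Formula: N_min = ceil(Sum of Task Times / Cycle Time)
N_min = ceil(183 min / 36 min) = ceil(5.0833)
N_min = 6 stations

6


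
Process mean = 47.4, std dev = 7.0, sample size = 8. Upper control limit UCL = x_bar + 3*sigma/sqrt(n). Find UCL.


UCL = 47.4 + 3 * 7.0 / sqrt(8)

54.82


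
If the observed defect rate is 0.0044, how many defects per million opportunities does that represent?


DPMO = defect_rate * 1000000 = 0.0044 * 1000000

4400


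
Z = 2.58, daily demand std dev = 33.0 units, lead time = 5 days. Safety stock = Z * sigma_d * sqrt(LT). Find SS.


Formula: SS = z * sigma_d * sqrt(LT)
sqrt(LT) = sqrt(5) = 2.2361
SS = 2.58 * 33.0 * 2.2361
SS = 190.4 units

190.4 units


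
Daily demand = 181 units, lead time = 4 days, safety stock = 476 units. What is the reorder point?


Formula: ROP = (Daily Demand * Lead Time) + Safety Stock
Demand during lead time = 181 * 4 = 724 units
ROP = 724 + 476 = 1200 units

1200 units


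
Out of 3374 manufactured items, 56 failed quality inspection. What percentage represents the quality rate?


Formula: Quality Rate = Good Pieces / Total Pieces * 100
Good pieces = 3374 - 56 = 3318
QR = 3318 / 3374 * 100 = 98.3%

98.3%


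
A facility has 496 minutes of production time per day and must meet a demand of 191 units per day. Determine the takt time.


Formula: Takt Time = Available Production Time / Customer Demand
Takt = 496 min/day / 191 units/day
Takt = 2.6 min/unit

2.6 min/unit


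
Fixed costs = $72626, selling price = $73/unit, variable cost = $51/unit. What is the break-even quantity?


Formula: BEQ = Fixed Costs / (Price - Variable Cost)
Contribution margin = $73 - $51 = $22/unit
BEQ = ceil($72626 / $22/unit) = ceil(3301.18) = 3302 units

3302 units


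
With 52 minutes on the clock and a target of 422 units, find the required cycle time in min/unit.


Formula: CT = Available Time / Number of Units
CT = 52 min / 422 units
CT = 0.12 min/unit

0.12 min/unit


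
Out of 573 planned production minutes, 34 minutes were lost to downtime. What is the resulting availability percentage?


Formula: Availability = (Planned Time - Downtime) / Planned Time * 100
Uptime = 573 - 34 = 539 min
Availability = 539 / 573 * 100 = 94.1%

94.1%


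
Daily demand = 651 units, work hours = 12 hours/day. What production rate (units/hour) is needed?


Formula: Production Rate = Daily Demand / Available Hours
Rate = 651 units/day / 12 hours/day
Rate = 54.3 units/hour

54.3 units/hour


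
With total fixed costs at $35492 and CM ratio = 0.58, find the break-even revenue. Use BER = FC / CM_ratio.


Formula: BER = Fixed Costs / Contribution Margin Ratio
BER = $35492 / 0.58
BER = $61193.10 (to the nearest cent)

$61193.10


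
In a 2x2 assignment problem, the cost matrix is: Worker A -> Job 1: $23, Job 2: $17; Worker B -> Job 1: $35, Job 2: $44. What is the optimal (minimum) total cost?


Option 1: A->1 + B->2 = $23 + $44 = $67
Option 2: A->2 + B->1 = $17 + $35 = $52
Min cost = min($67, $52) = $52

$52


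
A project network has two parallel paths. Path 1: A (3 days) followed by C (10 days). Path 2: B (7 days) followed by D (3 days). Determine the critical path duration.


Path 1 = 3 + 10 = 13 days
Path 2 = 7 + 3 = 10 days
Duration = max(13, 10) = 13 days

13 days


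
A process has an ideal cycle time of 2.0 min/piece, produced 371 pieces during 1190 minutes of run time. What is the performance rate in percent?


Formula: Performance = (Ideal CT * Total Count) / Run Time * 100
Ideal output time = 2.0 * 371 = 742.0 min
Performance = 742.0 / 1190 * 100 = 62.4%

62.4%


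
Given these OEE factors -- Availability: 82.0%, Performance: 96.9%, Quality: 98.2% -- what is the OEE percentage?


Formula: OEE = Availability * Performance * Quality / 10000
A * P = 82.0% * 96.9% / 100 = 79.46%
OEE = 79.46% * 98.2% / 100 = 78.0%

78.0%


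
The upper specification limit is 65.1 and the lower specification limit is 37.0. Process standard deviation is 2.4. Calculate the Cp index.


Cp = (65.1 - 37.0) / (6 * 2.4)

1.95


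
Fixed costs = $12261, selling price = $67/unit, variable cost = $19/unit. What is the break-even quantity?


Formula: BEQ = Fixed Costs / (Price - Variable Cost)
Contribution margin = $67 - $19 = $48/unit
BEQ = ceil($12261 / $48/unit) = ceil(255.44) = 256 units

256 units


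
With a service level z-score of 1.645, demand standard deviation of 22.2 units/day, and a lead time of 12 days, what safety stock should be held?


Formula: SS = z * sigma_d * sqrt(LT)
sqrt(LT) = sqrt(12) = 3.4641
SS = 1.645 * 22.2 * 3.4641
SS = 126.5 units

126.5 units


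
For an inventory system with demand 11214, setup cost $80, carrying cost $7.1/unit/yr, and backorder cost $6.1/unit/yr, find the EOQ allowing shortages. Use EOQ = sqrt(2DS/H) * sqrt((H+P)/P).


Formula: EOQ* = sqrt(2DS/H) * sqrt((H+P)/P)
Base EOQ = sqrt(2*11214*80/7.1) = 502.7 units
Correction = sqrt((7.1+6.1)/6.1) = 1.47103
EOQ* = 502.7 * 1.47103 = 739.5 units

739.5 units


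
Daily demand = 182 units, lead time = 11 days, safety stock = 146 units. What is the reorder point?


Formula: ROP = (Daily Demand * Lead Time) + Safety Stock
Demand during lead time = 182 * 11 = 2002 units
ROP = 2002 + 146 = 2148 units

2148 units


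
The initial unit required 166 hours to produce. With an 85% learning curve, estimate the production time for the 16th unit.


Formula: T_n = T_1 * (learning_rate)^(log2(n)) where learning_rate = rate/100
Doublings = log2(16) = 4
T_n = 166 * 0.85^4
T_n = 166 * 0.522 = 86.7 hours

86.7 hours


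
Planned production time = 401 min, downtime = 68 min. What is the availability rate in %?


Formula: Availability = (Planned Time - Downtime) / Planned Time * 100
Uptime = 401 - 68 = 333 min
Availability = 333 / 401 * 100 = 83.0%

83.0%


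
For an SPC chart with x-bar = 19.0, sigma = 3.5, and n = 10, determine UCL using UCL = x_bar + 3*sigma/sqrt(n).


UCL = 19.0 + 3 * 3.5 / sqrt(10)

22.32


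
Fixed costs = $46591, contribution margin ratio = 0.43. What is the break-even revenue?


Formula: BER = Fixed Costs / Contribution Margin Ratio
BER = $46591 / 0.43
BER = $108351.16 (to the nearest cent)

$108351.16


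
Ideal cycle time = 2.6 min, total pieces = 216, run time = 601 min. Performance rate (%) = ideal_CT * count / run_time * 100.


Formula: Performance = (Ideal CT * Total Count) / Run Time * 100
Ideal output time = 2.6 * 216 = 561.6 min
Performance = 561.6 / 601 * 100 = 93.4%

93.4%


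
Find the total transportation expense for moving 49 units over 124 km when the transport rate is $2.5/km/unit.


TC = dist * cost * units = 124 * 2.5 * 49 = $15190.00

$15190.00


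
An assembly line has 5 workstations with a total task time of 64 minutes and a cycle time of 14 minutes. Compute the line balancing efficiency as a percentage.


Formula: Efficiency = Sum of Task Times / (N_stations * CT) * 100
Total station capacity = 5 stations * 14 min = 70 min
Efficiency = 64 / 70 * 100 = 91.4%

91.4%


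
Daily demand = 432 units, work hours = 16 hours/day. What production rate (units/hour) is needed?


Formula: Production Rate = Daily Demand / Available Hours
Rate = 432 units/day / 16 hours/day
Rate = 27.0 units/hour

27.0 units/hour


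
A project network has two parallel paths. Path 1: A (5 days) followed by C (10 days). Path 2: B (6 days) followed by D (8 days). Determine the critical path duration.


Path 1 = 5 + 10 = 15 days
Path 2 = 6 + 8 = 14 days
Duration = max(15, 14) = 15 days

15 days


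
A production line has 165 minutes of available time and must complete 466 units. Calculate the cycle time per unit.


Formula: CT = Available Time / Number of Units
CT = 165 min / 466 units
CT = 0.35 min/unit

0.35 min/unit


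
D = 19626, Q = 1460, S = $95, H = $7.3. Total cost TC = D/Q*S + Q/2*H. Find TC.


TC = 19626/1460 * 95 + 1460/2 * 7.3

$6606.03


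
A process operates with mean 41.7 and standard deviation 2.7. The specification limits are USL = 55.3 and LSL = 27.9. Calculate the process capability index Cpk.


Cpu = (55.3 - 41.7) / (3 * 2.7) = 1.68
Cpl = (41.7 - 27.9) / (3 * 2.7) = 1.7
Cpk = min(1.68, 1.7) = 1.68

1.68


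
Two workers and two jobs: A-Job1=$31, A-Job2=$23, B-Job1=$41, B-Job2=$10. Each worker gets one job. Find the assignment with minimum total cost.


Option 1: A->1 + B->2 = $31 + $10 = $41
Option 2: A->2 + B->1 = $23 + $41 = $64
Min cost = min($41, $64) = $41

$41


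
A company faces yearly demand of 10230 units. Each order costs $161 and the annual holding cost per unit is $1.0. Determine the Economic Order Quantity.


Formula: EOQ = sqrt(2 * D * S / H)
Numerator: 2 * 10230 * 161 = 3294060
2DS/H = 3294060 / 1.0 = 3294060.0
EOQ = sqrt(3294060.0) = 1815.0 units

1815.0 units


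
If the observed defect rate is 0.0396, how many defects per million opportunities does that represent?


DPMO = defect_rate * 1000000 = 0.0396 * 1000000

39600


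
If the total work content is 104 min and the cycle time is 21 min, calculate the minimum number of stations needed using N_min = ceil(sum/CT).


Formula: N_min = ceil(Sum of Task Times / Cycle Time)
N_min = ceil(104 min / 21 min) = ceil(4.9524)
N_min = 5 stations

5


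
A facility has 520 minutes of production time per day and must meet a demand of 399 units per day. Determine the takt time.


Formula: Takt Time = Available Production Time / Customer Demand
Takt = 520 min/day / 399 units/day
Takt = 1.3 min/unit

1.3 min/unit


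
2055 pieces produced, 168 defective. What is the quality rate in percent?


Formula: Quality Rate = Good Pieces / Total Pieces * 100
Good pieces = 2055 - 168 = 1887
QR = 1887 / 2055 * 100 = 91.8%

91.8%


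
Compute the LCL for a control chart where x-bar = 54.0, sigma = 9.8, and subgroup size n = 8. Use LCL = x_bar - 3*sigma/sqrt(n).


LCL = 54.0 - 3 * 9.8 / sqrt(8)

43.61


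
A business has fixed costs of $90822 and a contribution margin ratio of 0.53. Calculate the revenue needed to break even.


Formula: BER = Fixed Costs / Contribution Margin Ratio
BER = $90822 / 0.53
BER = $171362.26 (to the nearest cent)

$171362.26


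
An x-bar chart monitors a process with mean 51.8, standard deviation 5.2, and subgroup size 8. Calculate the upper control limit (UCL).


UCL = 51.8 + 3 * 5.2 / sqrt(8)

57.32


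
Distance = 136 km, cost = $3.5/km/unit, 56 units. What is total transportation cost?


TC = dist * cost * units = 136 * 3.5 * 56 = $26656.00

$26656.00


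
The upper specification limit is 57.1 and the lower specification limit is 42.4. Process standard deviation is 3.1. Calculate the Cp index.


Cp = (57.1 - 42.4) / (6 * 3.1)

0.79


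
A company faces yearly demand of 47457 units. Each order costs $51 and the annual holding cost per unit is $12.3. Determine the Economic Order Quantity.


Formula: EOQ = sqrt(2 * D * S / H)
Numerator: 2 * 47457 * 51 = 4840614
2DS/H = 4840614 / 12.3 = 393545.9
EOQ = sqrt(393545.9) = 627.3 units

627.3 units


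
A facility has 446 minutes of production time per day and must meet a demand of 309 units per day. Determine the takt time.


Formula: Takt Time = Available Production Time / Customer Demand
Takt = 446 min/day / 309 units/day
Takt = 1.44 min/unit

1.44 min/unit


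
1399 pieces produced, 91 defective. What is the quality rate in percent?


Formula: Quality Rate = Good Pieces / Total Pieces * 100
Good pieces = 1399 - 91 = 1308
QR = 1308 / 1399 * 100 = 93.5%

93.5%


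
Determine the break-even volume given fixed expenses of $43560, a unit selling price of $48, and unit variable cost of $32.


Formula: BEQ = Fixed Costs / (Price - Variable Cost)
Contribution margin = $48 - $32 = $16/unit
BEQ = ceil($43560 / $16/unit) = ceil(2722.5) = 2723 units

2723 units


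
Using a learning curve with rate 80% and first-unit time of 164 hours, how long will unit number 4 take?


Formula: T_n = T_1 * (learning_rate)^(log2(n)) where learning_rate = rate/100
Doublings = log2(4) = 2
T_n = 164 * 0.8^2
T_n = 164 * 0.64 = 105.0 hours

105.0 hours


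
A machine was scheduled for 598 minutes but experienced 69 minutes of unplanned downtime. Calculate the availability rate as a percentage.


Formula: Availability = (Planned Time - Downtime) / Planned Time * 100
Uptime = 598 - 69 = 529 min
Availability = 529 / 598 * 100 = 88.5%

88.5%


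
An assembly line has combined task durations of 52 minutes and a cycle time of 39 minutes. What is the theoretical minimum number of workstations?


Formula: N_min = ceil(Sum of Task Times / Cycle Time)
N_min = ceil(52 min / 39 min) = ceil(1.3333)
N_min = 2 stations

2


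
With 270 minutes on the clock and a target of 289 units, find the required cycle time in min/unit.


Formula: CT = Available Time / Number of Units
CT = 270 min / 289 units
CT = 0.93 min/unit

0.93 min/unit


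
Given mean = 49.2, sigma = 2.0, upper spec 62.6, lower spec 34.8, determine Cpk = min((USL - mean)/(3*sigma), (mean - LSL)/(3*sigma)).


Cpu = (62.6 - 49.2) / (3 * 2.0) = 2.23
Cpl = (49.2 - 34.8) / (3 * 2.0) = 2.4
Cpk = min(2.23, 2.4) = 2.23

2.23


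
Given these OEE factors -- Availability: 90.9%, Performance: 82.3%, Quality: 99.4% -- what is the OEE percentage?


Formula: OEE = Availability * Performance * Quality / 10000
A * P = 90.9% * 82.3% / 100 = 74.81%
OEE = 74.81% * 99.4% / 100 = 74.4%

74.4%


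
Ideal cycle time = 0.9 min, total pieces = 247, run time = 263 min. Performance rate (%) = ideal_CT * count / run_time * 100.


Formula: Performance = (Ideal CT * Total Count) / Run Time * 100
Ideal output time = 0.9 * 247 = 222.3 min
Performance = 222.3 / 263 * 100 = 84.5%

84.5%


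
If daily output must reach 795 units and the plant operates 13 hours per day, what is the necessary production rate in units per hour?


Formula: Production Rate = Daily Demand / Available Hours
Rate = 795 units/day / 13 hours/day
Rate = 61.2 units/hour

61.2 units/hour


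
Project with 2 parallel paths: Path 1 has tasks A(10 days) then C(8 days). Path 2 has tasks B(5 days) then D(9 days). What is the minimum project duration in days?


Path 1 = 10 + 8 = 18 days
Path 2 = 5 + 9 = 14 days
Duration = max(18, 14) = 18 days

18 days


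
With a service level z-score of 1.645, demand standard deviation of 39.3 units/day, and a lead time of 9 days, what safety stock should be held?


Formula: SS = z * sigma_d * sqrt(LT)
sqrt(LT) = sqrt(9) = 3.0
SS = 1.645 * 39.3 * 3.0
SS = 193.9 units

193.9 units


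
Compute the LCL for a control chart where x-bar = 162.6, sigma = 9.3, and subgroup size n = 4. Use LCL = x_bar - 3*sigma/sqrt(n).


LCL = 162.6 - 3 * 9.3 / sqrt(4)

148.65


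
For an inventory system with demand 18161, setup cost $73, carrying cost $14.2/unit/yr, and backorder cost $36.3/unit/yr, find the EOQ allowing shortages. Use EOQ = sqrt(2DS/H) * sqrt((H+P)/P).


Formula: EOQ* = sqrt(2DS/H) * sqrt((H+P)/P)
Base EOQ = sqrt(2*18161*73/14.2) = 432.12 units
Correction = sqrt((14.2+36.3)/36.3) = 1.17948
EOQ* = 432.12 * 1.17948 = 509.7 units

509.7 units


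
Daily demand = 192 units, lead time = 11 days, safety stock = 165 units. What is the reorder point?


Formula: ROP = (Daily Demand * Lead Time) + Safety Stock
Demand during lead time = 192 * 11 = 2112 units
ROP = 2112 + 165 = 2277 units

2277 units


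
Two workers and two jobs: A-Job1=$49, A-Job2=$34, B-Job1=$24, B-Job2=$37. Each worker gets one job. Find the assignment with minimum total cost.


Option 1: A->1 + B->2 = $49 + $37 = $86
Option 2: A->2 + B->1 = $34 + $24 = $58
Min cost = min($86, $58) = $58

$58


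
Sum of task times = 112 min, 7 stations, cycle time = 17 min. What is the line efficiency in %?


Formula: Efficiency = Sum of Task Times / (N_stations * CT) * 100
Total station capacity = 7 stations * 17 min = 119 min
Efficiency = 112 / 119 * 100 = 94.1%

94.1%


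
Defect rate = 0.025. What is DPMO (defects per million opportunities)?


DPMO = defect_rate * 1000000 = 0.025 * 1000000

25000


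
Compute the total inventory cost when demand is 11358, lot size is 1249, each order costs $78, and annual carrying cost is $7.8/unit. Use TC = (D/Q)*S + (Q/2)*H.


TC = 11358/1249 * 78 + 1249/2 * 7.8

$5580.41


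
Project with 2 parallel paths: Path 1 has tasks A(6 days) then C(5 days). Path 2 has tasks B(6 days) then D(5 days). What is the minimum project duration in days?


Path 1 = 6 + 5 = 11 days
Path 2 = 6 + 5 = 11 days
Duration = max(11, 11) = 11 days

11 days


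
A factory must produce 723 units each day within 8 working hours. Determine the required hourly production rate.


Formula: Production Rate = Daily Demand / Available Hours
Rate = 723 units/day / 8 hours/day
Rate = 90.4 units/hour

90.4 units/hour


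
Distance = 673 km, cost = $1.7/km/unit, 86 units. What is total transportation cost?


TC = dist * cost * units = 673 * 1.7 * 86 = $98392.60

$98392.60


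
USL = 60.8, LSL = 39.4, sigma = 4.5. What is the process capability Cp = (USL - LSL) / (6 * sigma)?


Cp = (60.8 - 39.4) / (6 * 4.5)

0.79


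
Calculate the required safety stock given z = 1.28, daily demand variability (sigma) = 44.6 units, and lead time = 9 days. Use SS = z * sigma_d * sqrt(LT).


Formula: SS = z * sigma_d * sqrt(LT)
sqrt(LT) = sqrt(9) = 3.0
SS = 1.28 * 44.6 * 3.0
SS = 171.3 units

171.3 units


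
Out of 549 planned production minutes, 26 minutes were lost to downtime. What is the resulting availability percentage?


Formula: Availability = (Planned Time - Downtime) / Planned Time * 100
Uptime = 549 - 26 = 523 min
Availability = 523 / 549 * 100 = 95.3%

95.3%


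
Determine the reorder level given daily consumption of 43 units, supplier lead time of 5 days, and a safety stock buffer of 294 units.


Formula: ROP = (Daily Demand * Lead Time) + Safety Stock
Demand during lead time = 43 * 5 = 215 units
ROP = 215 + 294 = 509 units

509 units


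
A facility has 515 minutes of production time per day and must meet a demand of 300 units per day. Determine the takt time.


Formula: Takt Time = Available Production Time / Customer Demand
Takt = 515 min/day / 300 units/day
Takt = 1.72 min/unit

1.72 min/unit


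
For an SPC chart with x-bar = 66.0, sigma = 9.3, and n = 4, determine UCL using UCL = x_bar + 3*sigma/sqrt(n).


UCL = 66.0 + 3 * 9.3 / sqrt(4)

79.95


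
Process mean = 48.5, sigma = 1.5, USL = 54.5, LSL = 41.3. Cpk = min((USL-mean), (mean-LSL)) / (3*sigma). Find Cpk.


Cpu = (54.5 - 48.5) / (3 * 1.5) = 1.33
Cpl = (48.5 - 41.3) / (3 * 1.5) = 1.6
Cpk = min(1.33, 1.6) = 1.33

1.33
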